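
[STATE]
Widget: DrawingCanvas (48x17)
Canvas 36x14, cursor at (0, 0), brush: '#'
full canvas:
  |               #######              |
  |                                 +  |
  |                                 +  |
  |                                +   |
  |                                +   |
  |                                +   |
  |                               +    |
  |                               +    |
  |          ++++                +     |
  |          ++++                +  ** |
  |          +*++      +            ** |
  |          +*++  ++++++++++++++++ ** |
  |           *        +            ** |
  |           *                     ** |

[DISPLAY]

+              #######                          
                                 +              
                                 +              
                                +               
                                +               
                                +               
                               +                
                               +                
          ++++                +                 
          ++++                +  **             
          +*++      +            **             
          +*++  ++++++++++++++++ **             
           *        +            **             
           *                     **             
                                                
                                                
                                                


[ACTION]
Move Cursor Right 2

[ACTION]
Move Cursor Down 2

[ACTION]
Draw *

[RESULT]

               #######                          
                                 +              
  *                              +              
                                +               
                                +               
                                +               
                               +                
                               +                
          ++++                +                 
          ++++                +  **             
          +*++      +            **             
          +*++  ++++++++++++++++ **             
           *        +            **             
           *                     **             
                                                
                                                
                                                


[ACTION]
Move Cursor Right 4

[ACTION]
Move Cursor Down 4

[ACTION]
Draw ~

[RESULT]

               #######                          
                                 +              
  *                              +              
                                +               
                                +               
                                +               
      ~                        +                
                               +                
          ++++                +                 
          ++++                +  **             
          +*++      +            **             
          +*++  ++++++++++++++++ **             
           *        +            **             
           *                     **             
                                                
                                                
                                                


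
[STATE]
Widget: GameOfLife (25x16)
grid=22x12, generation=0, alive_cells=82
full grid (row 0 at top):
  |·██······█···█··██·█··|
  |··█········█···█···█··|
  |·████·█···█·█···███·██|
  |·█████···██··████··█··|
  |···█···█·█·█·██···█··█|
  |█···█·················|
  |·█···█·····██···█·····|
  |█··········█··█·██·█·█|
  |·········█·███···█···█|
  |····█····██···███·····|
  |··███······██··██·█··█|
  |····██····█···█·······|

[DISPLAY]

Gen: 0                   
·██······█···█··██·█··   
··█········█···█···█··   
·████·█···█·█···███·██   
·█████···██··████··█··   
···█···█·█·█·██···█··█   
█···█·················   
·█···█·····██···█·····   
█··········█··█·██·█·█   
·········█·███···█···█   
····█····██···███·····   
··███······██··██·█··█   
····██····█···█·······   
                         
                         
                         


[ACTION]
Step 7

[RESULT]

Gen: 7                   
··········██··········   
······█······█········   
·····█·····█·██·······   
····███···███·█···█···   
·····█···█·······███··   
······█████······█·█··   
·······████···········   
··············██·██···   
·············█····█···   
·············██··█····   
··········██·██···█···   
··········██···███····   
                         
                         
                         


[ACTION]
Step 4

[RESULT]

Gen: 11                  
··········█···········   
··········█····█······   
·········█········██··   
···███····█··███·█··█·   
··········█···██····█·   
···················█··   
······················   
················███···   
················█··█··   
···············█····█·   
················█··█··   
·················██···   
                         
                         
                         


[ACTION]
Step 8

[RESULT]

Gen: 19                  
·················███··   
·········██······███··   
········█··█··········   
···███···██·······█···   
··················█···   
······················   
······················   
······················   
······················   
······················   
······················   
······················   
                         
                         
                         


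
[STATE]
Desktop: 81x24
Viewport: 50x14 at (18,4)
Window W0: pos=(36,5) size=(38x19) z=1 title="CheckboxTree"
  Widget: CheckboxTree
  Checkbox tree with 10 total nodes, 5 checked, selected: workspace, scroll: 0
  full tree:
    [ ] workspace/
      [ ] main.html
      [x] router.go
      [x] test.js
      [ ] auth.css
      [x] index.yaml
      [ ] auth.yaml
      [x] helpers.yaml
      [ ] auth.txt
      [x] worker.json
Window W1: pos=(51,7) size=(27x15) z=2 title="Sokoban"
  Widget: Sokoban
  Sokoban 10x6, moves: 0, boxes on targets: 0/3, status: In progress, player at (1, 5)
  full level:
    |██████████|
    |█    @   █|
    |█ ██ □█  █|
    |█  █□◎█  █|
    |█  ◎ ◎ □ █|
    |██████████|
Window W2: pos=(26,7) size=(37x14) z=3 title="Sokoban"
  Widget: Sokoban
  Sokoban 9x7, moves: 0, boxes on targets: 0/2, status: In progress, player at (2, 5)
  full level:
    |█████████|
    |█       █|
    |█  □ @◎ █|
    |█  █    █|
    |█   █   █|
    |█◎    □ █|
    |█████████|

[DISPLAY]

                                                  
                  ┏━━━━━━━━━━━━━━━━━━━━━━━━━━━━━━━
                  ┃ CheckboxTree                  
        ┏━━━━━━━━━━━━━━━━━━━━━━━━━━━━━━━━━━━┓━━━━━
        ┃ Sokoban                           ┃     
        ┠───────────────────────────────────┨─────
        ┃█████████                          ┃     
        ┃█       █                          ┃     
        ┃█  □ @◎ █                          ┃     
        ┃█  █    █                          ┃     
        ┃█   █   █                          ┃     
        ┃█◎    □ █                          ┃     
        ┃█████████                          ┃/3   
        ┃Moves: 0  0/2                      ┃     


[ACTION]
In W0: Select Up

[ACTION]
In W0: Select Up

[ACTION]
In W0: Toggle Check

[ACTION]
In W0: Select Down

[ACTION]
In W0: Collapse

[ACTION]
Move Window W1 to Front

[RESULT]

                                                  
                  ┏━━━━━━━━━━━━━━━━━━━━━━━━━━━━━━━
                  ┃ CheckboxTree                  
        ┏━━━━━━━━━━━━━━━━━━━━━━━━┏━━━━━━━━━━━━━━━━
        ┃ Sokoban                ┃ Sokoban        
        ┠────────────────────────┠────────────────
        ┃█████████               ┃██████████      
        ┃█       █               ┃█    @   █      
        ┃█  □ @◎ █               ┃█ ██ □█  █      
        ┃█  █    █               ┃█  █□◎█  █      
        ┃█   █   █               ┃█  ◎ ◎ □ █      
        ┃█◎    □ █               ┃██████████      
        ┃█████████               ┃Moves: 0  0/3   
        ┃Moves: 0  0/2           ┃                


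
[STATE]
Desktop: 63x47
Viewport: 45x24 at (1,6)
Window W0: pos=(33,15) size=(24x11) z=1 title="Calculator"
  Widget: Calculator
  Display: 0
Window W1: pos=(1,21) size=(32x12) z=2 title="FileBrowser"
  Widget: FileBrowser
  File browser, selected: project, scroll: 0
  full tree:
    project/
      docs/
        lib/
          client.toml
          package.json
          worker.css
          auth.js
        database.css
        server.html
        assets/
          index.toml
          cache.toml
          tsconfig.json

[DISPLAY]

                                             
                                             
                                             
                                             
                                             
                                             
                                             
                                             
                                             
                                ┏━━━━━━━━━━━━
                                ┃ Calculator 
                                ┠────────────
                                ┃            
                                ┃┌───┬───┬───
                                ┃│ 7 │ 8 │ 9 
┏━━━━━━━━━━━━━━━━━━━━━━━━━━━━━━┓┃├───┼───┼───
┃ FileBrowser                  ┃┃│ 4 │ 5 │ 6 
┠──────────────────────────────┨┃├───┼───┼───
┃> [-] project/                ┃┃│ 1 │ 2 │ 3 
┃    [+] docs/                 ┃┗━━━━━━━━━━━━
┃                              ┃             
┃                              ┃             
┃                              ┃             
┃                              ┃             


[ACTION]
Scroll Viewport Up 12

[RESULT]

                                             
                                             
                                             
                                             
                                             
                                             
                                             
                                             
                                             
                                             
                                             
                                             
                                             
                                             
                                             
                                ┏━━━━━━━━━━━━
                                ┃ Calculator 
                                ┠────────────
                                ┃            
                                ┃┌───┬───┬───
                                ┃│ 7 │ 8 │ 9 
┏━━━━━━━━━━━━━━━━━━━━━━━━━━━━━━┓┃├───┼───┼───
┃ FileBrowser                  ┃┃│ 4 │ 5 │ 6 
┠──────────────────────────────┨┃├───┼───┼───


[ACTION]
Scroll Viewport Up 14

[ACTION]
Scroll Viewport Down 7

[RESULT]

                                             
                                             
                                             
                                             
                                             
                                             
                                             
                                             
                                ┏━━━━━━━━━━━━
                                ┃ Calculator 
                                ┠────────────
                                ┃            
                                ┃┌───┬───┬───
                                ┃│ 7 │ 8 │ 9 
┏━━━━━━━━━━━━━━━━━━━━━━━━━━━━━━┓┃├───┼───┼───
┃ FileBrowser                  ┃┃│ 4 │ 5 │ 6 
┠──────────────────────────────┨┃├───┼───┼───
┃> [-] project/                ┃┃│ 1 │ 2 │ 3 
┃    [+] docs/                 ┃┗━━━━━━━━━━━━
┃                              ┃             
┃                              ┃             
┃                              ┃             
┃                              ┃             
┃                              ┃             


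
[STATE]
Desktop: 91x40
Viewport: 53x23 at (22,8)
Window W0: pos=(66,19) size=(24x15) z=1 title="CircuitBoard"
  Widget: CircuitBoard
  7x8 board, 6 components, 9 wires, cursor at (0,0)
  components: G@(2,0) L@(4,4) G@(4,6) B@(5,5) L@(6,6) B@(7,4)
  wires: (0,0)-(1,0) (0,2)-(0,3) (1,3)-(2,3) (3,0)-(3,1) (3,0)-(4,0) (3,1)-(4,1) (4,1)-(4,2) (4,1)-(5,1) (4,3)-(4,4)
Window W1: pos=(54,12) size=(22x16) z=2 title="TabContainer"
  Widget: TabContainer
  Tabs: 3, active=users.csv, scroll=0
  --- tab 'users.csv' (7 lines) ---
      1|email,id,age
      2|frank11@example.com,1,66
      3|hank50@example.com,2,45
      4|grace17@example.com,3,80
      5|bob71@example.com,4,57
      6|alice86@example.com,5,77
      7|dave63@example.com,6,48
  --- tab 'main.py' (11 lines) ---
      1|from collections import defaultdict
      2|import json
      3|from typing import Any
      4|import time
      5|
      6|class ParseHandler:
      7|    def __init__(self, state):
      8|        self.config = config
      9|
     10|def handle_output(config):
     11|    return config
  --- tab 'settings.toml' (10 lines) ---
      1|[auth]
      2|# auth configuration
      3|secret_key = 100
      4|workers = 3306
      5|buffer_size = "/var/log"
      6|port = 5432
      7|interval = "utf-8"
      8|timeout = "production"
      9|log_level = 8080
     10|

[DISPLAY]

                                                     
                                                     
                                                     
                                                     
                                ┏━━━━━━━━━━━━━━━━━━━━
                                ┃ TabContainer       
                                ┠────────────────────
                                ┃[users.csv]│ main.py
                                ┃────────────────────
                                ┃email,id,age        
                                ┃frank11@example.com,
                                ┃hank50@example.com,2
                                ┃grace17@example.com,
                                ┃bob71@example.com,4,
                                ┃alice86@example.com,
                                ┃dave63@example.com,6
                                ┃                    
                                ┃                    
                                ┃                    
                                ┗━━━━━━━━━━━━━━━━━━━━
                                            ┃        
                                            ┃3   · ─ 
                                            ┃    │   


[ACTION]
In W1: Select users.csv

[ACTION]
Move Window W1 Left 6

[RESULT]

                                                     
                                                     
                                                     
                                                     
                          ┏━━━━━━━━━━━━━━━━━━━━┓     
                          ┃ TabContainer       ┃     
                          ┠────────────────────┨     
                          ┃[users.csv]│ main.py┃     
                          ┃────────────────────┃     
                          ┃email,id,age        ┃     
                          ┃frank11@example.com,┃     
                          ┃hank50@example.com,2┃━━━━━
                          ┃grace17@example.com,┃rcuit
                          ┃bob71@example.com,4,┃─────
                          ┃alice86@example.com,┃0 1 2
                          ┃dave63@example.com,6┃[.]  
                          ┃                    ┃ │   
                          ┃                    ┃ ·   
                          ┃                    ┃     
                          ┗━━━━━━━━━━━━━━━━━━━━┛ G   
                                            ┃        
                                            ┃3   · ─ 
                                            ┃    │   


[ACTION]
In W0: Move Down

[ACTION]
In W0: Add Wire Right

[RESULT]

                                                     
                                                     
                                                     
                                                     
                          ┏━━━━━━━━━━━━━━━━━━━━┓     
                          ┃ TabContainer       ┃     
                          ┠────────────────────┨     
                          ┃[users.csv]│ main.py┃     
                          ┃────────────────────┃     
                          ┃email,id,age        ┃     
                          ┃frank11@example.com,┃     
                          ┃hank50@example.com,2┃━━━━━
                          ┃grace17@example.com,┃rcuit
                          ┃bob71@example.com,4,┃─────
                          ┃alice86@example.com,┃0 1 2
                          ┃dave63@example.com,6┃ ·   
                          ┃                    ┃ │   
                          ┃                    ┃[.]─ 
                          ┃                    ┃     
                          ┗━━━━━━━━━━━━━━━━━━━━┛ G   
                                            ┃        
                                            ┃3   · ─ 
                                            ┃    │   


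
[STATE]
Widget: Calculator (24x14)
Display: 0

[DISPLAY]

                       0
┌───┬───┬───┬───┐       
│ 7 │ 8 │ 9 │ ÷ │       
├───┼───┼───┼───┤       
│ 4 │ 5 │ 6 │ × │       
├───┼───┼───┼───┤       
│ 1 │ 2 │ 3 │ - │       
├───┼───┼───┼───┤       
│ 0 │ . │ = │ + │       
├───┼───┼───┼───┤       
│ C │ MC│ MR│ M+│       
└───┴───┴───┴───┘       
                        
                        


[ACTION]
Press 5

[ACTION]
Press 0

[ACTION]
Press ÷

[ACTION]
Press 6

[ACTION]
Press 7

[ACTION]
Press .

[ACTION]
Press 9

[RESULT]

                    67.9
┌───┬───┬───┬───┐       
│ 7 │ 8 │ 9 │ ÷ │       
├───┼───┼───┼───┤       
│ 4 │ 5 │ 6 │ × │       
├───┼───┼───┼───┤       
│ 1 │ 2 │ 3 │ - │       
├───┼───┼───┼───┤       
│ 0 │ . │ = │ + │       
├───┼───┼───┼───┤       
│ C │ MC│ MR│ M+│       
└───┴───┴───┴───┘       
                        
                        


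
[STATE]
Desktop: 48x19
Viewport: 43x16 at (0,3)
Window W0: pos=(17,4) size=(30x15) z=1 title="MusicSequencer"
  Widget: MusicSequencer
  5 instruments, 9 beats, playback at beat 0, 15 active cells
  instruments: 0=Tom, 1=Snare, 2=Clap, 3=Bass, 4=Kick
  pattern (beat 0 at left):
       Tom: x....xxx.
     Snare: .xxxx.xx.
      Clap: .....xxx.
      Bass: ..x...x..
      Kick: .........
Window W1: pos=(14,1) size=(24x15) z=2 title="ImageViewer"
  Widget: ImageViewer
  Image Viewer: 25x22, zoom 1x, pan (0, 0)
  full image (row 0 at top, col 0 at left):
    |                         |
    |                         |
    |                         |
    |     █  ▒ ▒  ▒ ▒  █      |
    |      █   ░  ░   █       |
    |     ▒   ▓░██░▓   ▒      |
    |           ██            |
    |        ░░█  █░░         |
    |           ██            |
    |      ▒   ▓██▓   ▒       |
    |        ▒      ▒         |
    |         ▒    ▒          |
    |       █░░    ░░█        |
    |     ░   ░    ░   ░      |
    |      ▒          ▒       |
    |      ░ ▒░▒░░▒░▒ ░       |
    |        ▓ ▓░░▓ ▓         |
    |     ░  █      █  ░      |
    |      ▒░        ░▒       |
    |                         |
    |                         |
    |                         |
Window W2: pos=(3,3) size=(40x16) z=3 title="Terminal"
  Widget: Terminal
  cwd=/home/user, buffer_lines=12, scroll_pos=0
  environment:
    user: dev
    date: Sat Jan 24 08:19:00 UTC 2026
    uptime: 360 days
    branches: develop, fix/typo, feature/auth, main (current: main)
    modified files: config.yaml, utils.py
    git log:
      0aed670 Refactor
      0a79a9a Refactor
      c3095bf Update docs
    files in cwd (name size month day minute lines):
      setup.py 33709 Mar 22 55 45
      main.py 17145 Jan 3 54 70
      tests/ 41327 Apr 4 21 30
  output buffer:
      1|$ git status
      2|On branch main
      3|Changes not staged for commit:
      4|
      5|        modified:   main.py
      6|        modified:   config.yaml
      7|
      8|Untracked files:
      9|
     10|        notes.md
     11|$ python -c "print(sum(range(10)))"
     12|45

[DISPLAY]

   ┏━━━━━━━━━━━━━━━━━━━━━━━━━━━━━━━━━━━━━━┓
   ┃ Terminal                             ┃
   ┠──────────────────────────────────────┨
   ┃$ git status                          ┃
   ┃On branch main                        ┃
   ┃Changes not staged for commit:        ┃
   ┃                                      ┃
   ┃        modified:   main.py           ┃
   ┃        modified:   config.yaml       ┃
   ┃                                      ┃
   ┃Untracked files:                      ┃
   ┃                                      ┃
   ┃        notes.md                      ┃
   ┃$ python -c "print(sum(range(10)))"   ┃
   ┃45                                    ┃
   ┗━━━━━━━━━━━━━━━━━━━━━━━━━━━━━━━━━━━━━━┛


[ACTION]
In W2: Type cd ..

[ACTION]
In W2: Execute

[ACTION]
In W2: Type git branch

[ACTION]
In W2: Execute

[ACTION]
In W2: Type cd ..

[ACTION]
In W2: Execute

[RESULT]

   ┏━━━━━━━━━━━━━━━━━━━━━━━━━━━━━━━━━━━━━━┓
   ┃ Terminal                             ┃
   ┠──────────────────────────────────────┨
   ┃$ python -c "print(sum(range(10)))"   ┃
   ┃45                                    ┃
   ┃$ cd ..                               ┃
   ┃                                      ┃
   ┃$ git branch                          ┃
   ┃  develop                             ┃
   ┃  fix/typo                            ┃
   ┃  feature/auth                        ┃
   ┃* main                                ┃
   ┃$ cd ..                               ┃
   ┃                                      ┃
   ┃$ █                                   ┃
   ┗━━━━━━━━━━━━━━━━━━━━━━━━━━━━━━━━━━━━━━┛


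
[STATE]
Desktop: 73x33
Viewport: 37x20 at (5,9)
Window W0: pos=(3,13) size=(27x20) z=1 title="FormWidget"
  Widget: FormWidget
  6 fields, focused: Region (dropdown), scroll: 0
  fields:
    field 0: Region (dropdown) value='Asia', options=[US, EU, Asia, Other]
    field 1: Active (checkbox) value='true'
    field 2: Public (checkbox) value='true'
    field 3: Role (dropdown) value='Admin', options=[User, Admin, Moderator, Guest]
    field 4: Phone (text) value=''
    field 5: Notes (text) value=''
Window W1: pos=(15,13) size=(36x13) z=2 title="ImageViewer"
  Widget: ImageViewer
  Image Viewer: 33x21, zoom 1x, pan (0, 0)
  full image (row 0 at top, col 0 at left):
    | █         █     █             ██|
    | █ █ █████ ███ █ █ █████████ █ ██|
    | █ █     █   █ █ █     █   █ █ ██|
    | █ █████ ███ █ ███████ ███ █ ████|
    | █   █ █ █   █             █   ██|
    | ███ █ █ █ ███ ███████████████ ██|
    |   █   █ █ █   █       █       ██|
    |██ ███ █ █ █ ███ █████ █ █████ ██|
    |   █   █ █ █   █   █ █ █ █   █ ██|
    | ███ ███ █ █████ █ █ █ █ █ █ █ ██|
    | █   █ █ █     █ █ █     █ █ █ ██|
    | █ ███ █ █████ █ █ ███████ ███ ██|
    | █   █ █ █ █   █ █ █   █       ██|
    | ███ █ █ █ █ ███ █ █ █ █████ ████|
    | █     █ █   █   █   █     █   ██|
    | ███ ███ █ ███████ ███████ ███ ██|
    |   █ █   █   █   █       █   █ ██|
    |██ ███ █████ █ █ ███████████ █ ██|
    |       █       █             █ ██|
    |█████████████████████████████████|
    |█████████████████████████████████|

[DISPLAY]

                                     
                                     
                                     
                                     
━━━━━━━━━━┏━━━━━━━━━━━━━━━━━━━━━━━━━━
FormWidget┃ ImageViewer              
──────────┠──────────────────────────
 Region:  ┃ █         █     █        
 Active:  ┃ █ █ █████ ███ █ █ ███████
 Public:  ┃ █ █     █   █ █ █     █  
 Role:    ┃ █ █████ ███ █ ███████ ███
 Phone:   ┃ █   █ █ █   █            
 Notes:   ┃ ███ █ █ █ ███ ███████████
          ┃   █   █ █ █   █       █  
          ┃██ ███ █ █ █ ███ █████ █ █
          ┃   █   █ █ █   █   █ █ █ █
          ┗━━━━━━━━━━━━━━━━━━━━━━━━━━
                        ┃            
                        ┃            
                        ┃            


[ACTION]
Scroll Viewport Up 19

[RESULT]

                                     
                                     
                                     
                                     
                                     
                                     
                                     
                                     
                                     
                                     
                                     
                                     
                                     
━━━━━━━━━━┏━━━━━━━━━━━━━━━━━━━━━━━━━━
FormWidget┃ ImageViewer              
──────────┠──────────────────────────
 Region:  ┃ █         █     █        
 Active:  ┃ █ █ █████ ███ █ █ ███████
 Public:  ┃ █ █     █   █ █ █     █  
 Role:    ┃ █ █████ ███ █ ███████ ███


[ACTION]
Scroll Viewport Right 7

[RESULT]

                                     
                                     
                                     
                                     
                                     
                                     
                                     
                                     
                                     
                                     
                                     
                                     
                                     
━━━┏━━━━━━━━━━━━━━━━━━━━━━━━━━━━━━━━━
get┃ ImageViewer                     
───┠─────────────────────────────────
:  ┃ █         █     █             ██
:  ┃ █ █ █████ ███ █ █ █████████ █ ██
:  ┃ █ █     █   █ █ █     █   █ █ ██
   ┃ █ █████ ███ █ ███████ ███ █ ████


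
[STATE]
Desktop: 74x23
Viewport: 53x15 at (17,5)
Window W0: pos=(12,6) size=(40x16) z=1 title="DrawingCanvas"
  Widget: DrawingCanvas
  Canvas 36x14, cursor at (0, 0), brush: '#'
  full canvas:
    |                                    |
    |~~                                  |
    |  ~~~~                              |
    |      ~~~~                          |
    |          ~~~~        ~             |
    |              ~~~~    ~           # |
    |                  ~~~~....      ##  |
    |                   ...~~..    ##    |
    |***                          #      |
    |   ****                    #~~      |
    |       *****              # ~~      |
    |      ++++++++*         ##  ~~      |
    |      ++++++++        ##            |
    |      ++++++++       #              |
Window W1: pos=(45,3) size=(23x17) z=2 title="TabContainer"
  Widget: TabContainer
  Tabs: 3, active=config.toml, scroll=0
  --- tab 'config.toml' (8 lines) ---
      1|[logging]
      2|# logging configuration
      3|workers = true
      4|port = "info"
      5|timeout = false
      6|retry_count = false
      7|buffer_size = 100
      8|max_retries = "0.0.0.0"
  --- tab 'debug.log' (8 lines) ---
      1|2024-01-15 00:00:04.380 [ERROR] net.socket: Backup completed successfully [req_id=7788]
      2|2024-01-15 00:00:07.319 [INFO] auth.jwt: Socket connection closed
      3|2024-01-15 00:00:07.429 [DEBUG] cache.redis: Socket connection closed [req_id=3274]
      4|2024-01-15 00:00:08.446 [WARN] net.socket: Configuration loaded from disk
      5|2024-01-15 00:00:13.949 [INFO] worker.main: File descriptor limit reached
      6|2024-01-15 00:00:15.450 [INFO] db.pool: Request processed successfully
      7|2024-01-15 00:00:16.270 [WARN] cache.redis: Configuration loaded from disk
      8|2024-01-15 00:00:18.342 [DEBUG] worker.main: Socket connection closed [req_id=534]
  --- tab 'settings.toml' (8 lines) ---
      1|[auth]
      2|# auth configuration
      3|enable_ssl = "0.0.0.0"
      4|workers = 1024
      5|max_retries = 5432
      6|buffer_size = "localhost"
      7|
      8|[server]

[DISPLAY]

                            ┠─────────────────────┨  
━━━━━━━━━━━━━━━━━━━━━━━━━━━━┃[config.toml]│ debug.┃  
wingCanvas                  ┃─────────────────────┃  
────────────────────────────┃[logging]            ┃  
                            ┃# logging configurati┃  
                            ┃workers = true       ┃  
~~                          ┃port = "info"        ┃  
  ~~~~                      ┃timeout = false      ┃  
      ~~~~        ~         ┃retry_count = false  ┃  
          ~~~~    ~         ┃buffer_size = 100    ┃  
              ~~~~....      ┃max_retries = "0.0.0.┃  
               ...~~..    ##┃                     ┃  
                         #  ┃                     ┃  
***                    #~~  ┃                     ┃  
   *****              # ~~  ┗━━━━━━━━━━━━━━━━━━━━━┛  


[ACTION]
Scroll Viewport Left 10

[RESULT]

                                      ┠──────────────
     ┏━━━━━━━━━━━━━━━━━━━━━━━━━━━━━━━━┃[config.toml]│
     ┃ DrawingCanvas                  ┃──────────────
     ┠────────────────────────────────┃[logging]     
     ┃+                               ┃# logging conf
     ┃~~                              ┃workers = true
     ┃  ~~~~                          ┃port = "info" 
     ┃      ~~~~                      ┃timeout = fals
     ┃          ~~~~        ~         ┃retry_count = 
     ┃              ~~~~    ~         ┃buffer_size = 
     ┃                  ~~~~....      ┃max_retries = 
     ┃                   ...~~..    ##┃              
     ┃***                          #  ┃              
     ┃   ****                    #~~  ┃              
     ┃       *****              # ~~  ┗━━━━━━━━━━━━━━


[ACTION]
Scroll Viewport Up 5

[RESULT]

                                                     
                                                     
                                                     
                                      ┏━━━━━━━━━━━━━━
                                      ┃ TabContainer 
                                      ┠──────────────
     ┏━━━━━━━━━━━━━━━━━━━━━━━━━━━━━━━━┃[config.toml]│
     ┃ DrawingCanvas                  ┃──────────────
     ┠────────────────────────────────┃[logging]     
     ┃+                               ┃# logging conf
     ┃~~                              ┃workers = true
     ┃  ~~~~                          ┃port = "info" 
     ┃      ~~~~                      ┃timeout = fals
     ┃          ~~~~        ~         ┃retry_count = 
     ┃              ~~~~    ~         ┃buffer_size = 


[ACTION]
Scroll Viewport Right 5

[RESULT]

                                                     
                                                     
                                                     
                                 ┏━━━━━━━━━━━━━━━━━━━
                                 ┃ TabContainer      
                                 ┠───────────────────
┏━━━━━━━━━━━━━━━━━━━━━━━━━━━━━━━━┃[config.toml]│ debu
┃ DrawingCanvas                  ┃───────────────────
┠────────────────────────────────┃[logging]          
┃+                               ┃# logging configura
┃~~                              ┃workers = true     
┃  ~~~~                          ┃port = "info"      
┃      ~~~~                      ┃timeout = false    
┃          ~~~~        ~         ┃retry_count = false
┃              ~~~~    ~         ┃buffer_size = 100  


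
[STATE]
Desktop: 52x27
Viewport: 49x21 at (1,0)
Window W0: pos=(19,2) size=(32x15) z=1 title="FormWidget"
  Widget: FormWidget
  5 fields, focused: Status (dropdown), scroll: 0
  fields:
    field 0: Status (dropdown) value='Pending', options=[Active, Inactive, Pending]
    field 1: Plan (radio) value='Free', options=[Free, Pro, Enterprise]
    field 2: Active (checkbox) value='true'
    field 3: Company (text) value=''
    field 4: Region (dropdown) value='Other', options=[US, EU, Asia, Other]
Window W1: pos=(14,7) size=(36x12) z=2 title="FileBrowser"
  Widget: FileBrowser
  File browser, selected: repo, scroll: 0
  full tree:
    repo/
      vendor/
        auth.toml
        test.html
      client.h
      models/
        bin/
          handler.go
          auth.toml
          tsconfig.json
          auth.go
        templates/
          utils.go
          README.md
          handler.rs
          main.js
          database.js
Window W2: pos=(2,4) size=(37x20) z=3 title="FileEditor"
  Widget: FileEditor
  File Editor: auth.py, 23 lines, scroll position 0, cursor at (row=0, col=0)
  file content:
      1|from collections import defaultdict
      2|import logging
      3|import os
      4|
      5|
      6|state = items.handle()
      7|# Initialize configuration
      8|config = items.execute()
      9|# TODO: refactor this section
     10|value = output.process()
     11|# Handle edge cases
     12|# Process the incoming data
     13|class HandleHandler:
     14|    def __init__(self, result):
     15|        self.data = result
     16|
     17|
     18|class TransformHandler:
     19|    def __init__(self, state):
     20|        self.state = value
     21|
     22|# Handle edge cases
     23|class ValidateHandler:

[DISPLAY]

                                                 
                                                 
                  ┏━━━━━━━━━━━━━━━━━━━━━━━━━━━━━━
                  ┃ FormWidget                   
 ┏━━━━━━━━━━━━━━━━━━━━━━━━━━━━━━━━━━━┓───────────
 ┃ FileEditor                        ┃ing      ▼]
 ┠───────────────────────────────────┨ree  ( ) Pr
 ┃█rom collections import defaultdic▲┃━━━━━━━━━━┓
 ┃import logging                    █┃          ┃
 ┃import os                         ░┃──────────┨
 ┃                                  ░┃          ┃
 ┃                                  ░┃          ┃
 ┃state = items.handle()            ░┃          ┃
 ┃# Initialize configuration        ░┃          ┃
 ┃config = items.execute()          ░┃          ┃
 ┃# TODO: refactor this section     ░┃          ┃
 ┃value = output.process()          ░┃          ┃
 ┃# Handle edge cases               ░┃          ┃
 ┃# Process the incoming data       ░┃━━━━━━━━━━┛
 ┃class HandleHandler:              ░┃           
 ┃    def __init__(self, result):   ░┃           


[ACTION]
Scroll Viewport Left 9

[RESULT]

                                                 
                                                 
                   ┏━━━━━━━━━━━━━━━━━━━━━━━━━━━━━
                   ┃ FormWidget                  
  ┏━━━━━━━━━━━━━━━━━━━━━━━━━━━━━━━━━━━┓──────────
  ┃ FileEditor                        ┃ing      ▼
  ┠───────────────────────────────────┨ree  ( ) P
  ┃█rom collections import defaultdic▲┃━━━━━━━━━━
  ┃import logging                    █┃          
  ┃import os                         ░┃──────────
  ┃                                  ░┃          
  ┃                                  ░┃          
  ┃state = items.handle()            ░┃          
  ┃# Initialize configuration        ░┃          
  ┃config = items.execute()          ░┃          
  ┃# TODO: refactor this section     ░┃          
  ┃value = output.process()          ░┃          
  ┃# Handle edge cases               ░┃          
  ┃# Process the incoming data       ░┃━━━━━━━━━━
  ┃class HandleHandler:              ░┃          
  ┃    def __init__(self, result):   ░┃          


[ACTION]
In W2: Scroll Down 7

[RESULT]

                                                 
                                                 
                   ┏━━━━━━━━━━━━━━━━━━━━━━━━━━━━━
                   ┃ FormWidget                  
  ┏━━━━━━━━━━━━━━━━━━━━━━━━━━━━━━━━━━━┓──────────
  ┃ FileEditor                        ┃ing      ▼
  ┠───────────────────────────────────┨ree  ( ) P
  ┃config = items.execute()          ▲┃━━━━━━━━━━
  ┃# TODO: refactor this section     ░┃          
  ┃value = output.process()          ░┃──────────
  ┃# Handle edge cases               ░┃          
  ┃# Process the incoming data       ░┃          
  ┃class HandleHandler:              ░┃          
  ┃    def __init__(self, result):   ░┃          
  ┃        self.data = result        ░┃          
  ┃                                  ░┃          
  ┃                                  ░┃          
  ┃class TransformHandler:           ░┃          
  ┃    def __init__(self, state):    ░┃━━━━━━━━━━
  ┃        self.state = value        ░┃          
  ┃                                  ░┃          
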